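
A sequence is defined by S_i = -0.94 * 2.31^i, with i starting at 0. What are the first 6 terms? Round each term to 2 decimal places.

This is a geometric sequence.
i=0: S_0 = -0.94 * 2.31^0 = -0.94
i=1: S_1 = -0.94 * 2.31^1 ≈ -2.17
i=2: S_2 = -0.94 * 2.31^2 ≈ -5.02
i=3: S_3 = -0.94 * 2.31^3 ≈ -11.59
i=4: S_4 = -0.94 * 2.31^4 ≈ -26.77
i=5: S_5 = -0.94 * 2.31^5 ≈ -61.83
The first 6 terms are: [-0.94, -2.17, -5.02, -11.59, -26.77, -61.83]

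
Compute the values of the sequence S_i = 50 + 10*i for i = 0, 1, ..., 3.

This is an arithmetic sequence.
i=0: S_0 = 50 + 10*0 = 50
i=1: S_1 = 50 + 10*1 = 60
i=2: S_2 = 50 + 10*2 = 70
i=3: S_3 = 50 + 10*3 = 80
The first 4 terms are: [50, 60, 70, 80]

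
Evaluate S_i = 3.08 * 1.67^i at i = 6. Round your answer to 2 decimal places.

S_6 = 3.08 * 1.67^6 ≈ 3.08 * 21.692 ≈ 66.81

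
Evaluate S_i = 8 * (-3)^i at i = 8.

S_8 = 8 * (-3)^8 = 8 * 6561 = 52488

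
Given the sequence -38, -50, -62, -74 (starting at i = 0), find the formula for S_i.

Check differences: -50 - -38 = -12
-62 - -50 = -12
Common difference d = -12.
First term a = -38.
Formula: S_i = -38 - 12*i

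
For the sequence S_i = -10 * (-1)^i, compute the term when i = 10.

S_10 = -10 * (-1)^10 = -10 * 1 = -10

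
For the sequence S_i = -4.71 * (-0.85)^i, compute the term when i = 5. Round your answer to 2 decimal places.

S_5 = -4.71 * (-0.85)^5 ≈ -4.71 * -0.4437 ≈ 2.09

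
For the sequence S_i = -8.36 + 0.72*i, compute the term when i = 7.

S_7 = -8.36 + 0.72*7 = -8.36 + 5.04 = -3.32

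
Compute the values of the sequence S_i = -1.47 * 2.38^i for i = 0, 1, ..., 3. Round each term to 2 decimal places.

This is a geometric sequence.
i=0: S_0 = -1.47 * 2.38^0 = -1.47
i=1: S_1 = -1.47 * 2.38^1 ≈ -3.5
i=2: S_2 = -1.47 * 2.38^2 ≈ -8.33
i=3: S_3 = -1.47 * 2.38^3 ≈ -19.82
The first 4 terms are: [-1.47, -3.5, -8.33, -19.82]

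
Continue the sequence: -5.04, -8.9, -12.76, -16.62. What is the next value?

Differences: -8.9 - -5.04 = -3.86
This is an arithmetic sequence with common difference d = -3.86.
Next term = -16.62 + -3.86 = -20.48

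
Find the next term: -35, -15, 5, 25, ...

Differences: -15 - -35 = 20
This is an arithmetic sequence with common difference d = 20.
Next term = 25 + 20 = 45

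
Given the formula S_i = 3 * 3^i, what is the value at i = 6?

S_6 = 3 * 3^6 = 3 * 729 = 2187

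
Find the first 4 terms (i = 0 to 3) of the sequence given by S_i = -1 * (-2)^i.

This is a geometric sequence.
i=0: S_0 = -1 * (-2)^0 = -1
i=1: S_1 = -1 * (-2)^1 = 2
i=2: S_2 = -1 * (-2)^2 = -4
i=3: S_3 = -1 * (-2)^3 = 8
The first 4 terms are: [-1, 2, -4, 8]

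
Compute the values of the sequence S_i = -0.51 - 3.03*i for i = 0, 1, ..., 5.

This is an arithmetic sequence.
i=0: S_0 = -0.51 + -3.03*0 = -0.51
i=1: S_1 = -0.51 + -3.03*1 = -3.54
i=2: S_2 = -0.51 + -3.03*2 = -6.57
i=3: S_3 = -0.51 + -3.03*3 = -9.6
i=4: S_4 = -0.51 + -3.03*4 = -12.63
i=5: S_5 = -0.51 + -3.03*5 = -15.66
The first 6 terms are: [-0.51, -3.54, -6.57, -9.6, -12.63, -15.66]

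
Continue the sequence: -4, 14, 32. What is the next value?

Differences: 14 - -4 = 18
This is an arithmetic sequence with common difference d = 18.
Next term = 32 + 18 = 50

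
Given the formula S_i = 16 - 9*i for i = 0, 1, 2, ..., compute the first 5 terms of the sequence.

This is an arithmetic sequence.
i=0: S_0 = 16 + -9*0 = 16
i=1: S_1 = 16 + -9*1 = 7
i=2: S_2 = 16 + -9*2 = -2
i=3: S_3 = 16 + -9*3 = -11
i=4: S_4 = 16 + -9*4 = -20
The first 5 terms are: [16, 7, -2, -11, -20]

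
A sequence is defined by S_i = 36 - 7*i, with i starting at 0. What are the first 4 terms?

This is an arithmetic sequence.
i=0: S_0 = 36 + -7*0 = 36
i=1: S_1 = 36 + -7*1 = 29
i=2: S_2 = 36 + -7*2 = 22
i=3: S_3 = 36 + -7*3 = 15
The first 4 terms are: [36, 29, 22, 15]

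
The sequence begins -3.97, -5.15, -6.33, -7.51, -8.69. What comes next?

Differences: -5.15 - -3.97 = -1.18
This is an arithmetic sequence with common difference d = -1.18.
Next term = -8.69 + -1.18 = -9.87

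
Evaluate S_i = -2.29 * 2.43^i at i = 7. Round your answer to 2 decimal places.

S_7 = -2.29 * 2.43^7 ≈ -2.29 * 500.3155 ≈ -1145.72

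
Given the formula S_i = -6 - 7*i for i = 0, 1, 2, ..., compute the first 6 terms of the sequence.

This is an arithmetic sequence.
i=0: S_0 = -6 + -7*0 = -6
i=1: S_1 = -6 + -7*1 = -13
i=2: S_2 = -6 + -7*2 = -20
i=3: S_3 = -6 + -7*3 = -27
i=4: S_4 = -6 + -7*4 = -34
i=5: S_5 = -6 + -7*5 = -41
The first 6 terms are: [-6, -13, -20, -27, -34, -41]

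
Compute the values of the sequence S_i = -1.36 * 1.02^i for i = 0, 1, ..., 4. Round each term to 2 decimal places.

This is a geometric sequence.
i=0: S_0 = -1.36 * 1.02^0 = -1.36
i=1: S_1 = -1.36 * 1.02^1 ≈ -1.39
i=2: S_2 = -1.36 * 1.02^2 ≈ -1.41
i=3: S_3 = -1.36 * 1.02^3 ≈ -1.44
i=4: S_4 = -1.36 * 1.02^4 ≈ -1.47
The first 5 terms are: [-1.36, -1.39, -1.41, -1.44, -1.47]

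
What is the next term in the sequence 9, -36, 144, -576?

Ratios: -36 / 9 = -4.0
This is a geometric sequence with common ratio r = -4.
Next term = -576 * -4 = 2304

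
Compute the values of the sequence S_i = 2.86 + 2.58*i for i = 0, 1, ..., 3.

This is an arithmetic sequence.
i=0: S_0 = 2.86 + 2.58*0 = 2.86
i=1: S_1 = 2.86 + 2.58*1 = 5.44
i=2: S_2 = 2.86 + 2.58*2 = 8.02
i=3: S_3 = 2.86 + 2.58*3 = 10.6
The first 4 terms are: [2.86, 5.44, 8.02, 10.6]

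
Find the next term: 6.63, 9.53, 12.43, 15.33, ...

Differences: 9.53 - 6.63 = 2.9
This is an arithmetic sequence with common difference d = 2.9.
Next term = 15.33 + 2.9 = 18.23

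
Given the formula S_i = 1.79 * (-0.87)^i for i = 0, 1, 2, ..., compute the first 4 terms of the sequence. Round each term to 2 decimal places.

This is a geometric sequence.
i=0: S_0 = 1.79 * (-0.87)^0 = 1.79
i=1: S_1 = 1.79 * (-0.87)^1 ≈ -1.56
i=2: S_2 = 1.79 * (-0.87)^2 ≈ 1.35
i=3: S_3 = 1.79 * (-0.87)^3 ≈ -1.18
The first 4 terms are: [1.79, -1.56, 1.35, -1.18]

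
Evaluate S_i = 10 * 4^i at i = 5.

S_5 = 10 * 4^5 = 10 * 1024 = 10240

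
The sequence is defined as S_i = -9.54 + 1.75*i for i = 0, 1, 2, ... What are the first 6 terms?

This is an arithmetic sequence.
i=0: S_0 = -9.54 + 1.75*0 = -9.54
i=1: S_1 = -9.54 + 1.75*1 = -7.79
i=2: S_2 = -9.54 + 1.75*2 = -6.04
i=3: S_3 = -9.54 + 1.75*3 = -4.29
i=4: S_4 = -9.54 + 1.75*4 = -2.54
i=5: S_5 = -9.54 + 1.75*5 = -0.79
The first 6 terms are: [-9.54, -7.79, -6.04, -4.29, -2.54, -0.79]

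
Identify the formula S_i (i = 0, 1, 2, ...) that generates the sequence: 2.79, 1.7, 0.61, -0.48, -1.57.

Check differences: 1.7 - 2.79 = -1.09
0.61 - 1.7 = -1.09
Common difference d = -1.09.
First term a = 2.79.
Formula: S_i = 2.79 - 1.09*i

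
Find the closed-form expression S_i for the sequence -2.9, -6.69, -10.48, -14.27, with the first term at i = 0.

Check differences: -6.69 - -2.9 = -3.79
-10.48 - -6.69 = -3.79
Common difference d = -3.79.
First term a = -2.9.
Formula: S_i = -2.90 - 3.79*i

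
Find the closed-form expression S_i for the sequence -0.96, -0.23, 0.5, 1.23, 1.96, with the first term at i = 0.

Check differences: -0.23 - -0.96 = 0.73
0.5 - -0.23 = 0.73
Common difference d = 0.73.
First term a = -0.96.
Formula: S_i = -0.96 + 0.73*i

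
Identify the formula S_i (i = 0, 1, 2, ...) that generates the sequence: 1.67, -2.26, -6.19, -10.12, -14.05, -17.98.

Check differences: -2.26 - 1.67 = -3.93
-6.19 - -2.26 = -3.93
Common difference d = -3.93.
First term a = 1.67.
Formula: S_i = 1.67 - 3.93*i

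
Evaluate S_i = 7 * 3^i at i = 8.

S_8 = 7 * 3^8 = 7 * 6561 = 45927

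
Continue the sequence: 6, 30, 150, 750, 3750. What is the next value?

Ratios: 30 / 6 = 5.0
This is a geometric sequence with common ratio r = 5.
Next term = 3750 * 5 = 18750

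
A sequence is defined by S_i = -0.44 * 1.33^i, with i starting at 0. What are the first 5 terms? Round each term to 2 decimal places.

This is a geometric sequence.
i=0: S_0 = -0.44 * 1.33^0 = -0.44
i=1: S_1 = -0.44 * 1.33^1 ≈ -0.59
i=2: S_2 = -0.44 * 1.33^2 ≈ -0.78
i=3: S_3 = -0.44 * 1.33^3 ≈ -1.04
i=4: S_4 = -0.44 * 1.33^4 ≈ -1.38
The first 5 terms are: [-0.44, -0.59, -0.78, -1.04, -1.38]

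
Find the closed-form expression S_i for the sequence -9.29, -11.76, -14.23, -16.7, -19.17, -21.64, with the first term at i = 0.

Check differences: -11.76 - -9.29 = -2.47
-14.23 - -11.76 = -2.47
Common difference d = -2.47.
First term a = -9.29.
Formula: S_i = -9.29 - 2.47*i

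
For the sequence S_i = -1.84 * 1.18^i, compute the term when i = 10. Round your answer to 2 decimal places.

S_10 = -1.84 * 1.18^10 ≈ -1.84 * 5.2338 ≈ -9.63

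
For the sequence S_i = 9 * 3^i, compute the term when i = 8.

S_8 = 9 * 3^8 = 9 * 6561 = 59049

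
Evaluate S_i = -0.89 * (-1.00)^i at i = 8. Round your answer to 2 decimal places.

S_8 = -0.89 * (-1.0)^8 = -0.89 * 1 = -0.89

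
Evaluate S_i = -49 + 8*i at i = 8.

S_8 = -49 + 8*8 = -49 + 64 = 15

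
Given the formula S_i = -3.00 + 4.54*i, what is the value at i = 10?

S_10 = -3.0 + 4.54*10 = -3.0 + 45.4 = 42.4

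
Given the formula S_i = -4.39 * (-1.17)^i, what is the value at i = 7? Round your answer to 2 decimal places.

S_7 = -4.39 * (-1.17)^7 ≈ -4.39 * -3.0012 ≈ 13.18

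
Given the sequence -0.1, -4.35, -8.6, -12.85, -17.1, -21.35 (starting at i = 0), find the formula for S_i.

Check differences: -4.35 - -0.1 = -4.25
-8.6 - -4.35 = -4.25
Common difference d = -4.25.
First term a = -0.1.
Formula: S_i = -0.10 - 4.25*i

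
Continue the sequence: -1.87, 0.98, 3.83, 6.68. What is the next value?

Differences: 0.98 - -1.87 = 2.85
This is an arithmetic sequence with common difference d = 2.85.
Next term = 6.68 + 2.85 = 9.53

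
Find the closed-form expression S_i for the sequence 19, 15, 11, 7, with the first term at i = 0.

Check differences: 15 - 19 = -4
11 - 15 = -4
Common difference d = -4.
First term a = 19.
Formula: S_i = 19 - 4*i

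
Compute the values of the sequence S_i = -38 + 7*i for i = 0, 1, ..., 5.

This is an arithmetic sequence.
i=0: S_0 = -38 + 7*0 = -38
i=1: S_1 = -38 + 7*1 = -31
i=2: S_2 = -38 + 7*2 = -24
i=3: S_3 = -38 + 7*3 = -17
i=4: S_4 = -38 + 7*4 = -10
i=5: S_5 = -38 + 7*5 = -3
The first 6 terms are: [-38, -31, -24, -17, -10, -3]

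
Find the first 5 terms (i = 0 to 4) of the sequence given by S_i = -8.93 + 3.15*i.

This is an arithmetic sequence.
i=0: S_0 = -8.93 + 3.15*0 = -8.93
i=1: S_1 = -8.93 + 3.15*1 = -5.78
i=2: S_2 = -8.93 + 3.15*2 = -2.63
i=3: S_3 = -8.93 + 3.15*3 = 0.52
i=4: S_4 = -8.93 + 3.15*4 = 3.67
The first 5 terms are: [-8.93, -5.78, -2.63, 0.52, 3.67]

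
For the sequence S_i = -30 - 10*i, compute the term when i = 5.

S_5 = -30 + -10*5 = -30 + -50 = -80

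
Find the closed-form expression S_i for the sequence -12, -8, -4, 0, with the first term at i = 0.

Check differences: -8 - -12 = 4
-4 - -8 = 4
Common difference d = 4.
First term a = -12.
Formula: S_i = -12 + 4*i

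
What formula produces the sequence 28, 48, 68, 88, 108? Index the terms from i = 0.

Check differences: 48 - 28 = 20
68 - 48 = 20
Common difference d = 20.
First term a = 28.
Formula: S_i = 28 + 20*i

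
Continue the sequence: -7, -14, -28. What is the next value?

Ratios: -14 / -7 = 2.0
This is a geometric sequence with common ratio r = 2.
Next term = -28 * 2 = -56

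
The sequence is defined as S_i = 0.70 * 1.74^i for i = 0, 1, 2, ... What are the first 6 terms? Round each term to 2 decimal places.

This is a geometric sequence.
i=0: S_0 = 0.7 * 1.74^0 = 0.7
i=1: S_1 = 0.7 * 1.74^1 ≈ 1.22
i=2: S_2 = 0.7 * 1.74^2 ≈ 2.12
i=3: S_3 = 0.7 * 1.74^3 ≈ 3.69
i=4: S_4 = 0.7 * 1.74^4 ≈ 6.42
i=5: S_5 = 0.7 * 1.74^5 ≈ 11.16
The first 6 terms are: [0.7, 1.22, 2.12, 3.69, 6.42, 11.16]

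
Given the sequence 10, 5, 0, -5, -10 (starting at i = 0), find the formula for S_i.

Check differences: 5 - 10 = -5
0 - 5 = -5
Common difference d = -5.
First term a = 10.
Formula: S_i = 10 - 5*i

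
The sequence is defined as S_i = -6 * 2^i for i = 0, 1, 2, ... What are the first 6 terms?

This is a geometric sequence.
i=0: S_0 = -6 * 2^0 = -6
i=1: S_1 = -6 * 2^1 = -12
i=2: S_2 = -6 * 2^2 = -24
i=3: S_3 = -6 * 2^3 = -48
i=4: S_4 = -6 * 2^4 = -96
i=5: S_5 = -6 * 2^5 = -192
The first 6 terms are: [-6, -12, -24, -48, -96, -192]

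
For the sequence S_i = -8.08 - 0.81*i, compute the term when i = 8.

S_8 = -8.08 + -0.81*8 = -8.08 + -6.48 = -14.56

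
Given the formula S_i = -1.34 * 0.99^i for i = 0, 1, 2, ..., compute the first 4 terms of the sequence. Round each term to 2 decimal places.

This is a geometric sequence.
i=0: S_0 = -1.34 * 0.99^0 = -1.34
i=1: S_1 = -1.34 * 0.99^1 ≈ -1.33
i=2: S_2 = -1.34 * 0.99^2 ≈ -1.31
i=3: S_3 = -1.34 * 0.99^3 ≈ -1.3
The first 4 terms are: [-1.34, -1.33, -1.31, -1.3]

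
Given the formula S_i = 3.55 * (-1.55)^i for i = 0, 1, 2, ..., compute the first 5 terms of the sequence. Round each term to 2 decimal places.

This is a geometric sequence.
i=0: S_0 = 3.55 * (-1.55)^0 = 3.55
i=1: S_1 = 3.55 * (-1.55)^1 ≈ -5.5
i=2: S_2 = 3.55 * (-1.55)^2 ≈ 8.53
i=3: S_3 = 3.55 * (-1.55)^3 ≈ -13.22
i=4: S_4 = 3.55 * (-1.55)^4 ≈ 20.49
The first 5 terms are: [3.55, -5.5, 8.53, -13.22, 20.49]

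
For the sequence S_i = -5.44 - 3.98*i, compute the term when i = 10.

S_10 = -5.44 + -3.98*10 = -5.44 + -39.8 = -45.24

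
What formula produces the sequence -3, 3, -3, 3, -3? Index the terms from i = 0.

Check ratios: 3 / -3 = -1.0
Common ratio r = -1.
First term a = -3.
Formula: S_i = -3 * (-1)^i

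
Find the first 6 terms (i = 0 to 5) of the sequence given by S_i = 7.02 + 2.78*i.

This is an arithmetic sequence.
i=0: S_0 = 7.02 + 2.78*0 = 7.02
i=1: S_1 = 7.02 + 2.78*1 = 9.8
i=2: S_2 = 7.02 + 2.78*2 = 12.58
i=3: S_3 = 7.02 + 2.78*3 = 15.36
i=4: S_4 = 7.02 + 2.78*4 = 18.14
i=5: S_5 = 7.02 + 2.78*5 = 20.92
The first 6 terms are: [7.02, 9.8, 12.58, 15.36, 18.14, 20.92]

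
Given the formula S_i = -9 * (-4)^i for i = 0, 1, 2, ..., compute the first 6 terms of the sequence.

This is a geometric sequence.
i=0: S_0 = -9 * (-4)^0 = -9
i=1: S_1 = -9 * (-4)^1 = 36
i=2: S_2 = -9 * (-4)^2 = -144
i=3: S_3 = -9 * (-4)^3 = 576
i=4: S_4 = -9 * (-4)^4 = -2304
i=5: S_5 = -9 * (-4)^5 = 9216
The first 6 terms are: [-9, 36, -144, 576, -2304, 9216]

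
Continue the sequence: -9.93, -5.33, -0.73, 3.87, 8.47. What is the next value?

Differences: -5.33 - -9.93 = 4.6
This is an arithmetic sequence with common difference d = 4.6.
Next term = 8.47 + 4.6 = 13.07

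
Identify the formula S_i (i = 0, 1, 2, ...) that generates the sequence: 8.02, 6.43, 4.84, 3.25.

Check differences: 6.43 - 8.02 = -1.59
4.84 - 6.43 = -1.59
Common difference d = -1.59.
First term a = 8.02.
Formula: S_i = 8.02 - 1.59*i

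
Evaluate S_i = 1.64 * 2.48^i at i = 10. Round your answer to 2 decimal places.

S_10 = 1.64 * 2.48^10 ≈ 1.64 * 8800.6917 ≈ 14433.13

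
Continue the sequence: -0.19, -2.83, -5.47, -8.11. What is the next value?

Differences: -2.83 - -0.19 = -2.64
This is an arithmetic sequence with common difference d = -2.64.
Next term = -8.11 + -2.64 = -10.75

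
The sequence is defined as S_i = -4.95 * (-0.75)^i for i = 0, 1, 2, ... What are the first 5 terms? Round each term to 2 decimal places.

This is a geometric sequence.
i=0: S_0 = -4.95 * (-0.75)^0 = -4.95
i=1: S_1 = -4.95 * (-0.75)^1 ≈ 3.71
i=2: S_2 = -4.95 * (-0.75)^2 ≈ -2.78
i=3: S_3 = -4.95 * (-0.75)^3 ≈ 2.09
i=4: S_4 = -4.95 * (-0.75)^4 ≈ -1.57
The first 5 terms are: [-4.95, 3.71, -2.78, 2.09, -1.57]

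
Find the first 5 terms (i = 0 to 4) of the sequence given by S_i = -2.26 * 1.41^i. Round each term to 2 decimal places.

This is a geometric sequence.
i=0: S_0 = -2.26 * 1.41^0 = -2.26
i=1: S_1 = -2.26 * 1.41^1 ≈ -3.19
i=2: S_2 = -2.26 * 1.41^2 ≈ -4.49
i=3: S_3 = -2.26 * 1.41^3 ≈ -6.34
i=4: S_4 = -2.26 * 1.41^4 ≈ -8.93
The first 5 terms are: [-2.26, -3.19, -4.49, -6.34, -8.93]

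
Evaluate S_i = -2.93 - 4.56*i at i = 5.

S_5 = -2.93 + -4.56*5 = -2.93 + -22.8 = -25.73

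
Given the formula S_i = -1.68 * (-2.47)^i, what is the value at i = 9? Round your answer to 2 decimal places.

S_9 = -1.68 * (-2.47)^9 ≈ -1.68 * -3421.9415 ≈ 5748.86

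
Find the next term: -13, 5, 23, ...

Differences: 5 - -13 = 18
This is an arithmetic sequence with common difference d = 18.
Next term = 23 + 18 = 41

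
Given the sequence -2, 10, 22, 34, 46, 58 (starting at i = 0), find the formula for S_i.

Check differences: 10 - -2 = 12
22 - 10 = 12
Common difference d = 12.
First term a = -2.
Formula: S_i = -2 + 12*i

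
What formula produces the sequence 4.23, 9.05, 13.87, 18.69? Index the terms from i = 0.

Check differences: 9.05 - 4.23 = 4.82
13.87 - 9.05 = 4.82
Common difference d = 4.82.
First term a = 4.23.
Formula: S_i = 4.23 + 4.82*i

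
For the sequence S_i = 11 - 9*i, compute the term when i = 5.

S_5 = 11 + -9*5 = 11 + -45 = -34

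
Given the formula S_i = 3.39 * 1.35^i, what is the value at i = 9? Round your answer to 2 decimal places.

S_9 = 3.39 * 1.35^9 ≈ 3.39 * 14.8937 ≈ 50.49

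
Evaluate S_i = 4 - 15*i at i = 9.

S_9 = 4 + -15*9 = 4 + -135 = -131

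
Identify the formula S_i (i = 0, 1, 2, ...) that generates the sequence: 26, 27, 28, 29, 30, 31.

Check differences: 27 - 26 = 1
28 - 27 = 1
Common difference d = 1.
First term a = 26.
Formula: S_i = 26 + 1*i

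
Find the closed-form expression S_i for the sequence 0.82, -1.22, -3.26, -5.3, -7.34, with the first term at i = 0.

Check differences: -1.22 - 0.82 = -2.04
-3.26 - -1.22 = -2.04
Common difference d = -2.04.
First term a = 0.82.
Formula: S_i = 0.82 - 2.04*i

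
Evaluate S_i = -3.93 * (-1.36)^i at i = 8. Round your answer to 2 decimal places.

S_8 = -3.93 * (-1.36)^8 ≈ -3.93 * 11.7034 ≈ -45.99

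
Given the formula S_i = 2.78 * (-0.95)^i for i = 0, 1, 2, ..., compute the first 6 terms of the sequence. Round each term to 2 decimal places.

This is a geometric sequence.
i=0: S_0 = 2.78 * (-0.95)^0 = 2.78
i=1: S_1 = 2.78 * (-0.95)^1 ≈ -2.64
i=2: S_2 = 2.78 * (-0.95)^2 ≈ 2.51
i=3: S_3 = 2.78 * (-0.95)^3 ≈ -2.38
i=4: S_4 = 2.78 * (-0.95)^4 ≈ 2.26
i=5: S_5 = 2.78 * (-0.95)^5 ≈ -2.15
The first 6 terms are: [2.78, -2.64, 2.51, -2.38, 2.26, -2.15]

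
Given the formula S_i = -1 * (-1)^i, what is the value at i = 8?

S_8 = -1 * (-1)^8 = -1 * 1 = -1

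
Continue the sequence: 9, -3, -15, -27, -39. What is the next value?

Differences: -3 - 9 = -12
This is an arithmetic sequence with common difference d = -12.
Next term = -39 + -12 = -51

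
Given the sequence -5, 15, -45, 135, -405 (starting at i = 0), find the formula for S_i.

Check ratios: 15 / -5 = -3.0
Common ratio r = -3.
First term a = -5.
Formula: S_i = -5 * (-3)^i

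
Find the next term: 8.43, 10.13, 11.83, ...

Differences: 10.13 - 8.43 = 1.7
This is an arithmetic sequence with common difference d = 1.7.
Next term = 11.83 + 1.7 = 13.53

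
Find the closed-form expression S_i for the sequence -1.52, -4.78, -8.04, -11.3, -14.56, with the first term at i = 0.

Check differences: -4.78 - -1.52 = -3.26
-8.04 - -4.78 = -3.26
Common difference d = -3.26.
First term a = -1.52.
Formula: S_i = -1.52 - 3.26*i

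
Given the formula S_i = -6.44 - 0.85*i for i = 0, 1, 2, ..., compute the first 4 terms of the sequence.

This is an arithmetic sequence.
i=0: S_0 = -6.44 + -0.85*0 = -6.44
i=1: S_1 = -6.44 + -0.85*1 = -7.29
i=2: S_2 = -6.44 + -0.85*2 = -8.14
i=3: S_3 = -6.44 + -0.85*3 = -8.99
The first 4 terms are: [-6.44, -7.29, -8.14, -8.99]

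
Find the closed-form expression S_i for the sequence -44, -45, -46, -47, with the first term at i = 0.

Check differences: -45 - -44 = -1
-46 - -45 = -1
Common difference d = -1.
First term a = -44.
Formula: S_i = -44 - 1*i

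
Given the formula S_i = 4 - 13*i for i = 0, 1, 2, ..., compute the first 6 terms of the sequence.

This is an arithmetic sequence.
i=0: S_0 = 4 + -13*0 = 4
i=1: S_1 = 4 + -13*1 = -9
i=2: S_2 = 4 + -13*2 = -22
i=3: S_3 = 4 + -13*3 = -35
i=4: S_4 = 4 + -13*4 = -48
i=5: S_5 = 4 + -13*5 = -61
The first 6 terms are: [4, -9, -22, -35, -48, -61]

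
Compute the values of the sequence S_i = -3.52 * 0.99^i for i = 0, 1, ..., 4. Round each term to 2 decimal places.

This is a geometric sequence.
i=0: S_0 = -3.52 * 0.99^0 = -3.52
i=1: S_1 = -3.52 * 0.99^1 ≈ -3.48
i=2: S_2 = -3.52 * 0.99^2 ≈ -3.45
i=3: S_3 = -3.52 * 0.99^3 ≈ -3.42
i=4: S_4 = -3.52 * 0.99^4 ≈ -3.38
The first 5 terms are: [-3.52, -3.48, -3.45, -3.42, -3.38]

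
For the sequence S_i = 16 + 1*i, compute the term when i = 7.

S_7 = 16 + 1*7 = 16 + 7 = 23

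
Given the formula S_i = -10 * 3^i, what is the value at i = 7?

S_7 = -10 * 3^7 = -10 * 2187 = -21870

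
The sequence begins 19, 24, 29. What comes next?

Differences: 24 - 19 = 5
This is an arithmetic sequence with common difference d = 5.
Next term = 29 + 5 = 34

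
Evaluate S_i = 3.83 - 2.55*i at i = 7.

S_7 = 3.83 + -2.55*7 = 3.83 + -17.85 = -14.02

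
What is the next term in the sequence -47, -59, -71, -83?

Differences: -59 - -47 = -12
This is an arithmetic sequence with common difference d = -12.
Next term = -83 + -12 = -95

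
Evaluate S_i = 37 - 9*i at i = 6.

S_6 = 37 + -9*6 = 37 + -54 = -17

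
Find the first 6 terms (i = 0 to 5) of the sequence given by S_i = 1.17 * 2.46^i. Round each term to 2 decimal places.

This is a geometric sequence.
i=0: S_0 = 1.17 * 2.46^0 = 1.17
i=1: S_1 = 1.17 * 2.46^1 ≈ 2.88
i=2: S_2 = 1.17 * 2.46^2 ≈ 7.08
i=3: S_3 = 1.17 * 2.46^3 ≈ 17.42
i=4: S_4 = 1.17 * 2.46^4 ≈ 42.85
i=5: S_5 = 1.17 * 2.46^5 ≈ 105.41
The first 6 terms are: [1.17, 2.88, 7.08, 17.42, 42.85, 105.41]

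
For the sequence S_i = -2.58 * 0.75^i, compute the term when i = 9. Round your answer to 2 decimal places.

S_9 = -2.58 * 0.75^9 ≈ -2.58 * 0.0751 ≈ -0.19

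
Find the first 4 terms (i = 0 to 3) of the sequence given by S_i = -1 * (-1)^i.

This is a geometric sequence.
i=0: S_0 = -1 * (-1)^0 = -1
i=1: S_1 = -1 * (-1)^1 = 1
i=2: S_2 = -1 * (-1)^2 = -1
i=3: S_3 = -1 * (-1)^3 = 1
The first 4 terms are: [-1, 1, -1, 1]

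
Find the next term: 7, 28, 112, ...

Ratios: 28 / 7 = 4.0
This is a geometric sequence with common ratio r = 4.
Next term = 112 * 4 = 448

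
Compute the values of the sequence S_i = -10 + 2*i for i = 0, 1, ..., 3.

This is an arithmetic sequence.
i=0: S_0 = -10 + 2*0 = -10
i=1: S_1 = -10 + 2*1 = -8
i=2: S_2 = -10 + 2*2 = -6
i=3: S_3 = -10 + 2*3 = -4
The first 4 terms are: [-10, -8, -6, -4]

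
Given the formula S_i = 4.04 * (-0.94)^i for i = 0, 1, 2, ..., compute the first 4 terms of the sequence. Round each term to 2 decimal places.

This is a geometric sequence.
i=0: S_0 = 4.04 * (-0.94)^0 = 4.04
i=1: S_1 = 4.04 * (-0.94)^1 ≈ -3.8
i=2: S_2 = 4.04 * (-0.94)^2 ≈ 3.57
i=3: S_3 = 4.04 * (-0.94)^3 ≈ -3.36
The first 4 terms are: [4.04, -3.8, 3.57, -3.36]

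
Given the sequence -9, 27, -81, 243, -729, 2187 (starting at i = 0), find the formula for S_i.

Check ratios: 27 / -9 = -3.0
Common ratio r = -3.
First term a = -9.
Formula: S_i = -9 * (-3)^i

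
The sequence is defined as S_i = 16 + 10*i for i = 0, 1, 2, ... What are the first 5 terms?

This is an arithmetic sequence.
i=0: S_0 = 16 + 10*0 = 16
i=1: S_1 = 16 + 10*1 = 26
i=2: S_2 = 16 + 10*2 = 36
i=3: S_3 = 16 + 10*3 = 46
i=4: S_4 = 16 + 10*4 = 56
The first 5 terms are: [16, 26, 36, 46, 56]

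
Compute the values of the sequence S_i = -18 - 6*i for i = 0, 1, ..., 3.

This is an arithmetic sequence.
i=0: S_0 = -18 + -6*0 = -18
i=1: S_1 = -18 + -6*1 = -24
i=2: S_2 = -18 + -6*2 = -30
i=3: S_3 = -18 + -6*3 = -36
The first 4 terms are: [-18, -24, -30, -36]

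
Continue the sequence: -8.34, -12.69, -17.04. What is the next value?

Differences: -12.69 - -8.34 = -4.35
This is an arithmetic sequence with common difference d = -4.35.
Next term = -17.04 + -4.35 = -21.39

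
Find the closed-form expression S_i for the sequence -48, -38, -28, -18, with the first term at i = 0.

Check differences: -38 - -48 = 10
-28 - -38 = 10
Common difference d = 10.
First term a = -48.
Formula: S_i = -48 + 10*i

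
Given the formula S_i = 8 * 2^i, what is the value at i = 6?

S_6 = 8 * 2^6 = 8 * 64 = 512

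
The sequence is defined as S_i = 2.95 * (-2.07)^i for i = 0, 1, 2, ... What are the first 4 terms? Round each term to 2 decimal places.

This is a geometric sequence.
i=0: S_0 = 2.95 * (-2.07)^0 = 2.95
i=1: S_1 = 2.95 * (-2.07)^1 ≈ -6.11
i=2: S_2 = 2.95 * (-2.07)^2 ≈ 12.64
i=3: S_3 = 2.95 * (-2.07)^3 ≈ -26.17
The first 4 terms are: [2.95, -6.11, 12.64, -26.17]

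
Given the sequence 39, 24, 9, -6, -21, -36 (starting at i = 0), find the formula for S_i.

Check differences: 24 - 39 = -15
9 - 24 = -15
Common difference d = -15.
First term a = 39.
Formula: S_i = 39 - 15*i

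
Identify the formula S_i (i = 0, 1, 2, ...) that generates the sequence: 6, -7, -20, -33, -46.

Check differences: -7 - 6 = -13
-20 - -7 = -13
Common difference d = -13.
First term a = 6.
Formula: S_i = 6 - 13*i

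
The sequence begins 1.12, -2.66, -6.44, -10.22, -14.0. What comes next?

Differences: -2.66 - 1.12 = -3.78
This is an arithmetic sequence with common difference d = -3.78.
Next term = -14.0 + -3.78 = -17.78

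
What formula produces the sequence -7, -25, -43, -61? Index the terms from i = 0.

Check differences: -25 - -7 = -18
-43 - -25 = -18
Common difference d = -18.
First term a = -7.
Formula: S_i = -7 - 18*i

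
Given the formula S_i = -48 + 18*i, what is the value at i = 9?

S_9 = -48 + 18*9 = -48 + 162 = 114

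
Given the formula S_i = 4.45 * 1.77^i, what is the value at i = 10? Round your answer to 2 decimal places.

S_10 = 4.45 * 1.77^10 ≈ 4.45 * 301.8093 ≈ 1343.05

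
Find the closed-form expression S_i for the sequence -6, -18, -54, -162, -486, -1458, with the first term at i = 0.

Check ratios: -18 / -6 = 3.0
Common ratio r = 3.
First term a = -6.
Formula: S_i = -6 * 3^i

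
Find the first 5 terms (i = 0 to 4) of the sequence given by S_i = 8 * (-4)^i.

This is a geometric sequence.
i=0: S_0 = 8 * (-4)^0 = 8
i=1: S_1 = 8 * (-4)^1 = -32
i=2: S_2 = 8 * (-4)^2 = 128
i=3: S_3 = 8 * (-4)^3 = -512
i=4: S_4 = 8 * (-4)^4 = 2048
The first 5 terms are: [8, -32, 128, -512, 2048]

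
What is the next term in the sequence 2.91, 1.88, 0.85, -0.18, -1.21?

Differences: 1.88 - 2.91 = -1.03
This is an arithmetic sequence with common difference d = -1.03.
Next term = -1.21 + -1.03 = -2.24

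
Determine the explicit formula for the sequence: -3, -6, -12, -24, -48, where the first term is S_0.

Check ratios: -6 / -3 = 2.0
Common ratio r = 2.
First term a = -3.
Formula: S_i = -3 * 2^i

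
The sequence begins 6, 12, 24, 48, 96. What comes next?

Ratios: 12 / 6 = 2.0
This is a geometric sequence with common ratio r = 2.
Next term = 96 * 2 = 192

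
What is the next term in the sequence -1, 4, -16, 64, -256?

Ratios: 4 / -1 = -4.0
This is a geometric sequence with common ratio r = -4.
Next term = -256 * -4 = 1024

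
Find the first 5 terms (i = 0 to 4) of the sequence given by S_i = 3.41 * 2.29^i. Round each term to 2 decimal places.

This is a geometric sequence.
i=0: S_0 = 3.41 * 2.29^0 = 3.41
i=1: S_1 = 3.41 * 2.29^1 ≈ 7.81
i=2: S_2 = 3.41 * 2.29^2 ≈ 17.88
i=3: S_3 = 3.41 * 2.29^3 ≈ 40.95
i=4: S_4 = 3.41 * 2.29^4 ≈ 93.78
The first 5 terms are: [3.41, 7.81, 17.88, 40.95, 93.78]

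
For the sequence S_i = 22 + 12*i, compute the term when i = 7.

S_7 = 22 + 12*7 = 22 + 84 = 106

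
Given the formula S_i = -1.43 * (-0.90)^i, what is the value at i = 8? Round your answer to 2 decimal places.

S_8 = -1.43 * (-0.9)^8 ≈ -1.43 * 0.4305 ≈ -0.62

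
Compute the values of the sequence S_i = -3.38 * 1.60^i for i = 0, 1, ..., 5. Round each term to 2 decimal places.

This is a geometric sequence.
i=0: S_0 = -3.38 * 1.6^0 = -3.38
i=1: S_1 = -3.38 * 1.6^1 ≈ -5.41
i=2: S_2 = -3.38 * 1.6^2 ≈ -8.65
i=3: S_3 = -3.38 * 1.6^3 ≈ -13.84
i=4: S_4 = -3.38 * 1.6^4 ≈ -22.15
i=5: S_5 = -3.38 * 1.6^5 ≈ -35.44
The first 6 terms are: [-3.38, -5.41, -8.65, -13.84, -22.15, -35.44]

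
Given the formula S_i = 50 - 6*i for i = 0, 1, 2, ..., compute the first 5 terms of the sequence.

This is an arithmetic sequence.
i=0: S_0 = 50 + -6*0 = 50
i=1: S_1 = 50 + -6*1 = 44
i=2: S_2 = 50 + -6*2 = 38
i=3: S_3 = 50 + -6*3 = 32
i=4: S_4 = 50 + -6*4 = 26
The first 5 terms are: [50, 44, 38, 32, 26]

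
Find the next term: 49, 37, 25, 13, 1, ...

Differences: 37 - 49 = -12
This is an arithmetic sequence with common difference d = -12.
Next term = 1 + -12 = -11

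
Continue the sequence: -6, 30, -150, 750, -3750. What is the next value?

Ratios: 30 / -6 = -5.0
This is a geometric sequence with common ratio r = -5.
Next term = -3750 * -5 = 18750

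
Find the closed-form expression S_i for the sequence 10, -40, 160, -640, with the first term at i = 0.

Check ratios: -40 / 10 = -4.0
Common ratio r = -4.
First term a = 10.
Formula: S_i = 10 * (-4)^i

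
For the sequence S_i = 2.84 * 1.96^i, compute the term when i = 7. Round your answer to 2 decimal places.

S_7 = 2.84 * 1.96^7 ≈ 2.84 * 111.1201 ≈ 315.58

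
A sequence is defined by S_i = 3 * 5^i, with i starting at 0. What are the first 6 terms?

This is a geometric sequence.
i=0: S_0 = 3 * 5^0 = 3
i=1: S_1 = 3 * 5^1 = 15
i=2: S_2 = 3 * 5^2 = 75
i=3: S_3 = 3 * 5^3 = 375
i=4: S_4 = 3 * 5^4 = 1875
i=5: S_5 = 3 * 5^5 = 9375
The first 6 terms are: [3, 15, 75, 375, 1875, 9375]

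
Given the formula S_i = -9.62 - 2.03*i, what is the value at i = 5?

S_5 = -9.62 + -2.03*5 = -9.62 + -10.15 = -19.77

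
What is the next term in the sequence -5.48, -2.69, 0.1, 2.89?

Differences: -2.69 - -5.48 = 2.79
This is an arithmetic sequence with common difference d = 2.79.
Next term = 2.89 + 2.79 = 5.68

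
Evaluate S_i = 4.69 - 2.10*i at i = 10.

S_10 = 4.69 + -2.1*10 = 4.69 + -21.0 = -16.31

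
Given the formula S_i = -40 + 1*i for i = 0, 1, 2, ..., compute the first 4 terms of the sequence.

This is an arithmetic sequence.
i=0: S_0 = -40 + 1*0 = -40
i=1: S_1 = -40 + 1*1 = -39
i=2: S_2 = -40 + 1*2 = -38
i=3: S_3 = -40 + 1*3 = -37
The first 4 terms are: [-40, -39, -38, -37]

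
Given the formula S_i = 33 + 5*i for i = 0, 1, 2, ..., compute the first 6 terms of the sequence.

This is an arithmetic sequence.
i=0: S_0 = 33 + 5*0 = 33
i=1: S_1 = 33 + 5*1 = 38
i=2: S_2 = 33 + 5*2 = 43
i=3: S_3 = 33 + 5*3 = 48
i=4: S_4 = 33 + 5*4 = 53
i=5: S_5 = 33 + 5*5 = 58
The first 6 terms are: [33, 38, 43, 48, 53, 58]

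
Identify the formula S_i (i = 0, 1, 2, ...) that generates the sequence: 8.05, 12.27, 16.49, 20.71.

Check differences: 12.27 - 8.05 = 4.22
16.49 - 12.27 = 4.22
Common difference d = 4.22.
First term a = 8.05.
Formula: S_i = 8.05 + 4.22*i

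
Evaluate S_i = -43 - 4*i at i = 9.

S_9 = -43 + -4*9 = -43 + -36 = -79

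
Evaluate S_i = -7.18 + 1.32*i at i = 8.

S_8 = -7.18 + 1.32*8 = -7.18 + 10.56 = 3.38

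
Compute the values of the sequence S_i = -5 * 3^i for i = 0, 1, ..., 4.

This is a geometric sequence.
i=0: S_0 = -5 * 3^0 = -5
i=1: S_1 = -5 * 3^1 = -15
i=2: S_2 = -5 * 3^2 = -45
i=3: S_3 = -5 * 3^3 = -135
i=4: S_4 = -5 * 3^4 = -405
The first 5 terms are: [-5, -15, -45, -135, -405]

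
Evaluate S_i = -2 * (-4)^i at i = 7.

S_7 = -2 * (-4)^7 = -2 * -16384 = 32768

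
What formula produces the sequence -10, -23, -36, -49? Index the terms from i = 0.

Check differences: -23 - -10 = -13
-36 - -23 = -13
Common difference d = -13.
First term a = -10.
Formula: S_i = -10 - 13*i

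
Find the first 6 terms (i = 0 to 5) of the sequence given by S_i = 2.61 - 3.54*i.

This is an arithmetic sequence.
i=0: S_0 = 2.61 + -3.54*0 = 2.61
i=1: S_1 = 2.61 + -3.54*1 = -0.93
i=2: S_2 = 2.61 + -3.54*2 = -4.47
i=3: S_3 = 2.61 + -3.54*3 = -8.01
i=4: S_4 = 2.61 + -3.54*4 = -11.55
i=5: S_5 = 2.61 + -3.54*5 = -15.09
The first 6 terms are: [2.61, -0.93, -4.47, -8.01, -11.55, -15.09]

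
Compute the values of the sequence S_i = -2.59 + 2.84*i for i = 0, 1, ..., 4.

This is an arithmetic sequence.
i=0: S_0 = -2.59 + 2.84*0 = -2.59
i=1: S_1 = -2.59 + 2.84*1 = 0.25
i=2: S_2 = -2.59 + 2.84*2 = 3.09
i=3: S_3 = -2.59 + 2.84*3 = 5.93
i=4: S_4 = -2.59 + 2.84*4 = 8.77
The first 5 terms are: [-2.59, 0.25, 3.09, 5.93, 8.77]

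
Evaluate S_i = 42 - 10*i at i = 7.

S_7 = 42 + -10*7 = 42 + -70 = -28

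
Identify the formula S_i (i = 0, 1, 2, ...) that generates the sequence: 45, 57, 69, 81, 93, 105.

Check differences: 57 - 45 = 12
69 - 57 = 12
Common difference d = 12.
First term a = 45.
Formula: S_i = 45 + 12*i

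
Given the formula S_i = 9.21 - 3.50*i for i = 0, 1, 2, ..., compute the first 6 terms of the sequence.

This is an arithmetic sequence.
i=0: S_0 = 9.21 + -3.5*0 = 9.21
i=1: S_1 = 9.21 + -3.5*1 = 5.71
i=2: S_2 = 9.21 + -3.5*2 = 2.21
i=3: S_3 = 9.21 + -3.5*3 = -1.29
i=4: S_4 = 9.21 + -3.5*4 = -4.79
i=5: S_5 = 9.21 + -3.5*5 = -8.29
The first 6 terms are: [9.21, 5.71, 2.21, -1.29, -4.79, -8.29]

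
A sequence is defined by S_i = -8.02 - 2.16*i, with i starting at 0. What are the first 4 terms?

This is an arithmetic sequence.
i=0: S_0 = -8.02 + -2.16*0 = -8.02
i=1: S_1 = -8.02 + -2.16*1 = -10.18
i=2: S_2 = -8.02 + -2.16*2 = -12.34
i=3: S_3 = -8.02 + -2.16*3 = -14.5
The first 4 terms are: [-8.02, -10.18, -12.34, -14.5]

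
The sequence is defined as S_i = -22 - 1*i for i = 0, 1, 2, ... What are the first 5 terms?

This is an arithmetic sequence.
i=0: S_0 = -22 + -1*0 = -22
i=1: S_1 = -22 + -1*1 = -23
i=2: S_2 = -22 + -1*2 = -24
i=3: S_3 = -22 + -1*3 = -25
i=4: S_4 = -22 + -1*4 = -26
The first 5 terms are: [-22, -23, -24, -25, -26]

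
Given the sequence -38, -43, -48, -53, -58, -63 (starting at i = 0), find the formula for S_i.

Check differences: -43 - -38 = -5
-48 - -43 = -5
Common difference d = -5.
First term a = -38.
Formula: S_i = -38 - 5*i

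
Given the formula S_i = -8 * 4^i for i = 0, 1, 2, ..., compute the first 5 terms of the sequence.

This is a geometric sequence.
i=0: S_0 = -8 * 4^0 = -8
i=1: S_1 = -8 * 4^1 = -32
i=2: S_2 = -8 * 4^2 = -128
i=3: S_3 = -8 * 4^3 = -512
i=4: S_4 = -8 * 4^4 = -2048
The first 5 terms are: [-8, -32, -128, -512, -2048]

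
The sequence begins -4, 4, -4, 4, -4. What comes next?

Ratios: 4 / -4 = -1.0
This is a geometric sequence with common ratio r = -1.
Next term = -4 * -1 = 4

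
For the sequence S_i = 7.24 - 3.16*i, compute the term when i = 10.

S_10 = 7.24 + -3.16*10 = 7.24 + -31.6 = -24.36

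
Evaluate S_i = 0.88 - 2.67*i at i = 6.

S_6 = 0.88 + -2.67*6 = 0.88 + -16.02 = -15.14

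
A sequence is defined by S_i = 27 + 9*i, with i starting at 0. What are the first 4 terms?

This is an arithmetic sequence.
i=0: S_0 = 27 + 9*0 = 27
i=1: S_1 = 27 + 9*1 = 36
i=2: S_2 = 27 + 9*2 = 45
i=3: S_3 = 27 + 9*3 = 54
The first 4 terms are: [27, 36, 45, 54]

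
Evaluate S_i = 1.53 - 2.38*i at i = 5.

S_5 = 1.53 + -2.38*5 = 1.53 + -11.9 = -10.37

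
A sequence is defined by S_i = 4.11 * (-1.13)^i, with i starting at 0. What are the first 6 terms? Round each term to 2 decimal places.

This is a geometric sequence.
i=0: S_0 = 4.11 * (-1.13)^0 = 4.11
i=1: S_1 = 4.11 * (-1.13)^1 ≈ -4.64
i=2: S_2 = 4.11 * (-1.13)^2 ≈ 5.25
i=3: S_3 = 4.11 * (-1.13)^3 ≈ -5.93
i=4: S_4 = 4.11 * (-1.13)^4 ≈ 6.7
i=5: S_5 = 4.11 * (-1.13)^5 ≈ -7.57
The first 6 terms are: [4.11, -4.64, 5.25, -5.93, 6.7, -7.57]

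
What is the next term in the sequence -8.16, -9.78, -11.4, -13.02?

Differences: -9.78 - -8.16 = -1.62
This is an arithmetic sequence with common difference d = -1.62.
Next term = -13.02 + -1.62 = -14.64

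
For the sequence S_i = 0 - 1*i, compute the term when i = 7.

S_7 = 0 + -1*7 = 0 + -7 = -7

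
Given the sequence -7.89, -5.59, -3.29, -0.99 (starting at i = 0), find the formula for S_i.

Check differences: -5.59 - -7.89 = 2.3
-3.29 - -5.59 = 2.3
Common difference d = 2.3.
First term a = -7.89.
Formula: S_i = -7.89 + 2.30*i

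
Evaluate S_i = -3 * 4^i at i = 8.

S_8 = -3 * 4^8 = -3 * 65536 = -196608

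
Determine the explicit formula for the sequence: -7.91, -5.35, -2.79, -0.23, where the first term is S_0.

Check differences: -5.35 - -7.91 = 2.56
-2.79 - -5.35 = 2.56
Common difference d = 2.56.
First term a = -7.91.
Formula: S_i = -7.91 + 2.56*i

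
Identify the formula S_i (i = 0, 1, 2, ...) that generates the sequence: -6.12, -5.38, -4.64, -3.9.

Check differences: -5.38 - -6.12 = 0.74
-4.64 - -5.38 = 0.74
Common difference d = 0.74.
First term a = -6.12.
Formula: S_i = -6.12 + 0.74*i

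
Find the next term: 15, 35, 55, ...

Differences: 35 - 15 = 20
This is an arithmetic sequence with common difference d = 20.
Next term = 55 + 20 = 75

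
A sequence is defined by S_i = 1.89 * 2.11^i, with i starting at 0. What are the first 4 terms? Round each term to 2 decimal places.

This is a geometric sequence.
i=0: S_0 = 1.89 * 2.11^0 = 1.89
i=1: S_1 = 1.89 * 2.11^1 ≈ 3.99
i=2: S_2 = 1.89 * 2.11^2 ≈ 8.41
i=3: S_3 = 1.89 * 2.11^3 ≈ 17.75
The first 4 terms are: [1.89, 3.99, 8.41, 17.75]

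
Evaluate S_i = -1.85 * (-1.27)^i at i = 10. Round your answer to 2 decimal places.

S_10 = -1.85 * (-1.27)^10 ≈ -1.85 * 10.9153 ≈ -20.19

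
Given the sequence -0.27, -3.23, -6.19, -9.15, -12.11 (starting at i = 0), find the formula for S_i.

Check differences: -3.23 - -0.27 = -2.96
-6.19 - -3.23 = -2.96
Common difference d = -2.96.
First term a = -0.27.
Formula: S_i = -0.27 - 2.96*i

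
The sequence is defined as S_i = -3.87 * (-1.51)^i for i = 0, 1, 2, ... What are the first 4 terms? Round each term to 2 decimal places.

This is a geometric sequence.
i=0: S_0 = -3.87 * (-1.51)^0 = -3.87
i=1: S_1 = -3.87 * (-1.51)^1 ≈ 5.84
i=2: S_2 = -3.87 * (-1.51)^2 ≈ -8.82
i=3: S_3 = -3.87 * (-1.51)^3 ≈ 13.32
The first 4 terms are: [-3.87, 5.84, -8.82, 13.32]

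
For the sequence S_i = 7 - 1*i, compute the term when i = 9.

S_9 = 7 + -1*9 = 7 + -9 = -2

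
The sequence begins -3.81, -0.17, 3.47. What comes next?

Differences: -0.17 - -3.81 = 3.64
This is an arithmetic sequence with common difference d = 3.64.
Next term = 3.47 + 3.64 = 7.11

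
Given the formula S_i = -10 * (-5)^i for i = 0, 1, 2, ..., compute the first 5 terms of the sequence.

This is a geometric sequence.
i=0: S_0 = -10 * (-5)^0 = -10
i=1: S_1 = -10 * (-5)^1 = 50
i=2: S_2 = -10 * (-5)^2 = -250
i=3: S_3 = -10 * (-5)^3 = 1250
i=4: S_4 = -10 * (-5)^4 = -6250
The first 5 terms are: [-10, 50, -250, 1250, -6250]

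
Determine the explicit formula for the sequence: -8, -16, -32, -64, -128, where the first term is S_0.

Check ratios: -16 / -8 = 2.0
Common ratio r = 2.
First term a = -8.
Formula: S_i = -8 * 2^i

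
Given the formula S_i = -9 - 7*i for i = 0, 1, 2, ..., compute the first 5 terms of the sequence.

This is an arithmetic sequence.
i=0: S_0 = -9 + -7*0 = -9
i=1: S_1 = -9 + -7*1 = -16
i=2: S_2 = -9 + -7*2 = -23
i=3: S_3 = -9 + -7*3 = -30
i=4: S_4 = -9 + -7*4 = -37
The first 5 terms are: [-9, -16, -23, -30, -37]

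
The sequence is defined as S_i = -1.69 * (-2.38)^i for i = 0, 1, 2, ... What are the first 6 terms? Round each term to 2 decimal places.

This is a geometric sequence.
i=0: S_0 = -1.69 * (-2.38)^0 = -1.69
i=1: S_1 = -1.69 * (-2.38)^1 ≈ 4.02
i=2: S_2 = -1.69 * (-2.38)^2 ≈ -9.57
i=3: S_3 = -1.69 * (-2.38)^3 ≈ 22.78
i=4: S_4 = -1.69 * (-2.38)^4 ≈ -54.22
i=5: S_5 = -1.69 * (-2.38)^5 ≈ 129.05
The first 6 terms are: [-1.69, 4.02, -9.57, 22.78, -54.22, 129.05]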